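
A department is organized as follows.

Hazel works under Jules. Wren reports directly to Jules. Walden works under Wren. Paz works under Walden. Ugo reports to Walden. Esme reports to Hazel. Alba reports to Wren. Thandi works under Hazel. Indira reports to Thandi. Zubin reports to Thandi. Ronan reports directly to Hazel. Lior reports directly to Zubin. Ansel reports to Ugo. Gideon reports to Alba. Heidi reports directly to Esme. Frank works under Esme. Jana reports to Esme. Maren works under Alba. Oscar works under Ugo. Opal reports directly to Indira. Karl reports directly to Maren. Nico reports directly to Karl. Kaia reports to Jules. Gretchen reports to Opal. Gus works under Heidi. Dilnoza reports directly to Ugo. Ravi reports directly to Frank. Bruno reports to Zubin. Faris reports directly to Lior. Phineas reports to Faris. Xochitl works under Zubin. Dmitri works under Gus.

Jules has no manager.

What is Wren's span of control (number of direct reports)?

Wren directly manages Walden, Alba. That is 2 direct reports.

2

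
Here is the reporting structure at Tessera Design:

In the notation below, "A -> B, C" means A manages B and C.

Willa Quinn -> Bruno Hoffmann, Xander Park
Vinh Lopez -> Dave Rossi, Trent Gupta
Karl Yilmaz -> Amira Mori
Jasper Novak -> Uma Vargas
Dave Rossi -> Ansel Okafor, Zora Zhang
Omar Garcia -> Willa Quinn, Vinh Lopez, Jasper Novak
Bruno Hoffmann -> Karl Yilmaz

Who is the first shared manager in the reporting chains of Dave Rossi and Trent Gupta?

Vinh Lopez

Dave Rossi's chain of managers is Vinh Lopez, Omar Garcia. Trent Gupta's chain of managers is Vinh Lopez, Omar Garcia. The first manager that appears in both chains is Vinh Lopez.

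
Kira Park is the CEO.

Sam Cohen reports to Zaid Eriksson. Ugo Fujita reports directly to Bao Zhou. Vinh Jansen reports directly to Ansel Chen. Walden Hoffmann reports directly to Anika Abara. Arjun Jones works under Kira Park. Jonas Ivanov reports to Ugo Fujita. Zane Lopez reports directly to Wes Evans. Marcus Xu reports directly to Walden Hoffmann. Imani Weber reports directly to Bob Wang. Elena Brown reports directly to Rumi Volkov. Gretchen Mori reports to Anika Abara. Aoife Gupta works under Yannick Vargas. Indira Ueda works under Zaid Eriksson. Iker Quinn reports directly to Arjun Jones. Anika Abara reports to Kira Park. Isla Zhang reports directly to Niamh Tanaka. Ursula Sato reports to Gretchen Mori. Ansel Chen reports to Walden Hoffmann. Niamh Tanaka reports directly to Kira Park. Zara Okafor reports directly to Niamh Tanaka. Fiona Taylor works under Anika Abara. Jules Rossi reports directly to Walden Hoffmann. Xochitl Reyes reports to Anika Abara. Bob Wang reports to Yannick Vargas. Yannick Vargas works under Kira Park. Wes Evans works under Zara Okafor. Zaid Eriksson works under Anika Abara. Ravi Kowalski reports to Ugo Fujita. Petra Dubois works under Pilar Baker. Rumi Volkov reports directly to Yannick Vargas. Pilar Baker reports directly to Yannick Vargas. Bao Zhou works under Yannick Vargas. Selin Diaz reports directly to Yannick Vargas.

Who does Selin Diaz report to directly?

Yannick Vargas

Selin Diaz reports directly to Yannick Vargas.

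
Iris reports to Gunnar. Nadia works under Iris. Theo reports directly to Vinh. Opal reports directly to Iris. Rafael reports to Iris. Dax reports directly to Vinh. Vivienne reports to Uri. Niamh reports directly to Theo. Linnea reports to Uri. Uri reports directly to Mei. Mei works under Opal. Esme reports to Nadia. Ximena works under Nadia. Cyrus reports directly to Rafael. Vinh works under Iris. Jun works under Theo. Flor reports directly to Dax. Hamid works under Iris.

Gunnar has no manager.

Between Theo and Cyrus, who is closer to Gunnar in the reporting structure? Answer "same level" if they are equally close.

same level

Both Theo and Cyrus are 3 levels below Gunnar.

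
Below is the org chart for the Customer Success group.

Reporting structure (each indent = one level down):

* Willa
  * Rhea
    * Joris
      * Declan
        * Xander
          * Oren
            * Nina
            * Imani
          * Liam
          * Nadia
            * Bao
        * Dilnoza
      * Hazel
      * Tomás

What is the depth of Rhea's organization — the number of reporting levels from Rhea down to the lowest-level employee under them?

The longest chain under Rhea runs Rhea → Joris → Declan → Xander → Nadia → Bao, which is 5 levels below Rhea.

5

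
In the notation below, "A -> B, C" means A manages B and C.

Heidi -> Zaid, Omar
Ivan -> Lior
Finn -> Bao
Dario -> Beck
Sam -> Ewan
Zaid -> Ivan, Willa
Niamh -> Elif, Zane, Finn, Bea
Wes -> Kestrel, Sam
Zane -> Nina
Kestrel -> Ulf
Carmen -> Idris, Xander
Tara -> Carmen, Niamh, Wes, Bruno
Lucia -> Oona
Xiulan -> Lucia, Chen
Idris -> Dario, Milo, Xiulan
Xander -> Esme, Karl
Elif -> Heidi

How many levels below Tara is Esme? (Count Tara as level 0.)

3

Chain from Esme up to Tara: Esme → Xander → Carmen → Tara. That is 3 steps up, so Esme is 3 levels below Tara.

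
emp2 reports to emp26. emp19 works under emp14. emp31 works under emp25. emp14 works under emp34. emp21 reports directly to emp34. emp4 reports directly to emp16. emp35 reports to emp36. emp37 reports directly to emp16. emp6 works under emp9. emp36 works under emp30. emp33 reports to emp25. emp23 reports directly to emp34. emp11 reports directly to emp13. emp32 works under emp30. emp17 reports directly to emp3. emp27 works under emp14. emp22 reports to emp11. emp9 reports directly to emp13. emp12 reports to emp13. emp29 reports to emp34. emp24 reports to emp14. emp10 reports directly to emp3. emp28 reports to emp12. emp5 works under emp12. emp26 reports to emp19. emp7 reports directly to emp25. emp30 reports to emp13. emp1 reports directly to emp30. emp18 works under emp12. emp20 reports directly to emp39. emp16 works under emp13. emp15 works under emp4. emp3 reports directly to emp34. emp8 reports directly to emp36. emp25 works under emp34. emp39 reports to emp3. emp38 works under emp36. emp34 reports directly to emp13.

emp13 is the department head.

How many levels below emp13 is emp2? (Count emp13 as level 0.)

5

Chain from emp2 up to emp13: emp2 → emp26 → emp19 → emp14 → emp34 → emp13. That is 5 steps up, so emp2 is 5 levels below emp13.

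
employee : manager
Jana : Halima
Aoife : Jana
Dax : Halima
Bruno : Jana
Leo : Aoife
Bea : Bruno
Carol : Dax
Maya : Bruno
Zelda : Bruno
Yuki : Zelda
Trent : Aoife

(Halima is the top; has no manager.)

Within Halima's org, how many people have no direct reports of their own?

6

The people in Halima's organization with no one reporting to them are Carol, Yuki, Maya, Bea, Trent, Leo. That is 6.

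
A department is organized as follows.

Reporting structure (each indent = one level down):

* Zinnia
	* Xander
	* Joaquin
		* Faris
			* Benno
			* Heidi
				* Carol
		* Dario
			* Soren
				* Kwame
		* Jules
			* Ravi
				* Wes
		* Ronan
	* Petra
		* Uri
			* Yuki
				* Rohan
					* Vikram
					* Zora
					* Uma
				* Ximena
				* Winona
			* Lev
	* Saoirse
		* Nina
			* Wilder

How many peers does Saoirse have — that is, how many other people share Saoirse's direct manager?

3

Saoirse reports to Zinnia. Zinnia's other direct reports are Xander, Joaquin, Petra — 3 peers.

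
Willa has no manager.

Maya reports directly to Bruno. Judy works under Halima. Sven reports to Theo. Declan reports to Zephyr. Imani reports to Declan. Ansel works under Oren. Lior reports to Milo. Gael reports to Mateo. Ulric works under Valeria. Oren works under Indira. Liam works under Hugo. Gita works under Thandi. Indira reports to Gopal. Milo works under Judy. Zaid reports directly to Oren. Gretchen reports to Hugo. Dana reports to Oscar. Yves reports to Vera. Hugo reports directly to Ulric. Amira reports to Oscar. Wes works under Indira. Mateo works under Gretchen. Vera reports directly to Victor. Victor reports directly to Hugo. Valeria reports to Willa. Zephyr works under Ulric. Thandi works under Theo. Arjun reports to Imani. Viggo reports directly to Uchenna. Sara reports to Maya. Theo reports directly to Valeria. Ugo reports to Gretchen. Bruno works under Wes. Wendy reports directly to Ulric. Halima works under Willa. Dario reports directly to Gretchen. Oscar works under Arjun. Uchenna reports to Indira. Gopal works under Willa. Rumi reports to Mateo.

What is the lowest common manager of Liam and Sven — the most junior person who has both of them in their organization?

Valeria

Liam's chain of managers is Hugo, Ulric, Valeria, Willa. Sven's chain of managers is Theo, Valeria, Willa. The first manager that appears in both chains is Valeria.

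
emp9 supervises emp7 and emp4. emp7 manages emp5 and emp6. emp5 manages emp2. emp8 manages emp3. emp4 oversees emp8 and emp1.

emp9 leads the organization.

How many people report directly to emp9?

emp9 directly manages emp4, emp7. That is 2 direct reports.

2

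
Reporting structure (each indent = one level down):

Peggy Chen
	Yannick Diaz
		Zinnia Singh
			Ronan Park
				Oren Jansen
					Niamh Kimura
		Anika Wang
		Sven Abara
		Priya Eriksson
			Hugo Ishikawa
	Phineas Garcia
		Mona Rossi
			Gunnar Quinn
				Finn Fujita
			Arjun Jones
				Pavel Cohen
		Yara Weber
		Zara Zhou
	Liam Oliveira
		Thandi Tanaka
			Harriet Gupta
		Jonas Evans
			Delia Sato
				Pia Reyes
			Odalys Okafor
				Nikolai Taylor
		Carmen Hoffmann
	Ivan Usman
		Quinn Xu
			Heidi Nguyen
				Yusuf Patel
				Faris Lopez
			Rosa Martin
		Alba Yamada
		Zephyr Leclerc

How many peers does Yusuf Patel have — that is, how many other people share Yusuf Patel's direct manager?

1

Yusuf Patel reports to Heidi Nguyen. Heidi Nguyen's other direct reports are Faris Lopez — 1 peer.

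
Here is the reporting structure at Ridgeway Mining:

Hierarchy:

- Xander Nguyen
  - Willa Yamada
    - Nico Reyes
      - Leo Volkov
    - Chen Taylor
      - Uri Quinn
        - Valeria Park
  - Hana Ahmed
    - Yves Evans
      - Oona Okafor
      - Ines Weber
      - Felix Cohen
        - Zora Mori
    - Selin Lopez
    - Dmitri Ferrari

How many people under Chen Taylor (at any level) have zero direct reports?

The only person in Chen Taylor's organization with no one reporting to them is Valeria Park. That is 1.

1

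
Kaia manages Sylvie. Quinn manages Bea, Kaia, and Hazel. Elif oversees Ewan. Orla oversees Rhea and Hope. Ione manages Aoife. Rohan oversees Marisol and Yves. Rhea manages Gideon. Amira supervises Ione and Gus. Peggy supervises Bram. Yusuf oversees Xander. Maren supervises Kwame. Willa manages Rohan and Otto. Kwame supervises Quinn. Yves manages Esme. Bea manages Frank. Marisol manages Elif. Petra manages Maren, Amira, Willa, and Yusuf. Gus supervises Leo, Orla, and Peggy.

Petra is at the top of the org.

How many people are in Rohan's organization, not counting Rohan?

5

Rohan directly manages Marisol, Yves. Under Marisol: Elif, Ewan (2). Under Yves: Esme (1). So Rohan's organization is 2 direct reports plus everyone under them: 3 + 2 = 5.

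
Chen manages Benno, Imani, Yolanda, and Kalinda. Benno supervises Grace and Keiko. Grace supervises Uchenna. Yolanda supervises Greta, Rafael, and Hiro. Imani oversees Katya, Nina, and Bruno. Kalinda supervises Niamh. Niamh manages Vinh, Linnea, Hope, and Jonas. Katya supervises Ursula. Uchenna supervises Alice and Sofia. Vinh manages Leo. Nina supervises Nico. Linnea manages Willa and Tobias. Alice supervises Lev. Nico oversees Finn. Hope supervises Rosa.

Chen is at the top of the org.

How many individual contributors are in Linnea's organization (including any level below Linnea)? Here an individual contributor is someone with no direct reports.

2

The people in Linnea's organization with no one reporting to them are Tobias, Willa. That is 2.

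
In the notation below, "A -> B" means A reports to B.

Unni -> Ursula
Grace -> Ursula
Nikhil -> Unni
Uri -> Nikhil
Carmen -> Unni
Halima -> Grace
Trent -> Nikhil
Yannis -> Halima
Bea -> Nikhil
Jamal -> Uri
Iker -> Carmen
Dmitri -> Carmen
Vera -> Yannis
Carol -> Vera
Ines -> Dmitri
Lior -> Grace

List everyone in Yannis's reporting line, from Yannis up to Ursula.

Yannis -> Halima -> Grace -> Ursula

Yannis reports to Halima. Halima reports to Grace. Grace reports to Ursula. Ursula is at the top.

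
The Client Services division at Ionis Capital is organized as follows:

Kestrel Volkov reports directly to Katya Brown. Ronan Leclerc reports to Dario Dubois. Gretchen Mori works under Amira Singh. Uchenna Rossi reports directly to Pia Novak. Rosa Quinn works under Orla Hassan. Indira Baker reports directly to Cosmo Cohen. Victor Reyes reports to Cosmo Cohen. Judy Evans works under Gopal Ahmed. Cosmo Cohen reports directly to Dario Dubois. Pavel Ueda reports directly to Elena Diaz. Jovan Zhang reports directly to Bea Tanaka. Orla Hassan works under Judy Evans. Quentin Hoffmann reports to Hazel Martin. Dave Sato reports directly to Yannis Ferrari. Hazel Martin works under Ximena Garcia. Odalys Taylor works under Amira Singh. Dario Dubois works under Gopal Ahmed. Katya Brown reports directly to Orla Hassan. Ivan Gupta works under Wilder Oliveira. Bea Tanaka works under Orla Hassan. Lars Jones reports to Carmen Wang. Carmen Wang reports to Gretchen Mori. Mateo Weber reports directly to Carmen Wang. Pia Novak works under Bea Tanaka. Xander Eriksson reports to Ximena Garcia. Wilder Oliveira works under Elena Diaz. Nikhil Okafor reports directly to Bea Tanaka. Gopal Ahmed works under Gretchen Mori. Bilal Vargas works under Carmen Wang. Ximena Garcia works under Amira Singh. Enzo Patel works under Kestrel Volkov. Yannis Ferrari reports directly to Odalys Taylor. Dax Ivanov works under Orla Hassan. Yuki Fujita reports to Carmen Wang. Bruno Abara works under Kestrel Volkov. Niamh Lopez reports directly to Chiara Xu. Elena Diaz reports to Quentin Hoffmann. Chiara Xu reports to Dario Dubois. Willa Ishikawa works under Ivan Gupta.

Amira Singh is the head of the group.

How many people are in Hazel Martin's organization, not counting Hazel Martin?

6

Hazel Martin directly manages Quentin Hoffmann. Under Quentin Hoffmann: Elena Diaz, Wilder Oliveira, Ivan Gupta, Willa Ishikawa, Pavel Ueda (5). That's 6 in total.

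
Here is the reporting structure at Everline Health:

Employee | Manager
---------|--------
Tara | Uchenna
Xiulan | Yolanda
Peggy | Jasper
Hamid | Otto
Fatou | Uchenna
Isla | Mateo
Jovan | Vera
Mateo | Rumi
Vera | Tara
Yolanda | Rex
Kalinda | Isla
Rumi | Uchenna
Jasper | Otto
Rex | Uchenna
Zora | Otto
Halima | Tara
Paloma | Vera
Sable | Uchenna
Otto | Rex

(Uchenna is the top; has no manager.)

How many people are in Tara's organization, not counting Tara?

Tara directly manages Vera, Halima. Under Vera: Jovan, Paloma (2). Halima has no reports. So Tara's organization is 2 direct reports plus everyone under them: 3 + 1 = 4.

4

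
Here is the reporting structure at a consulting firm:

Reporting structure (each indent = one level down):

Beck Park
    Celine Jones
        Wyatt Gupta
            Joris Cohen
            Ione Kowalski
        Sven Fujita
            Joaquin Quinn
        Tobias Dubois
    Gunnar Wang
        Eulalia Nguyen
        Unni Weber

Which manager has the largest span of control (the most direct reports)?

Celine Jones

Direct-report counts: Beck Park has 2; Gunnar Wang has 2; Celine Jones has 3; Sven Fujita has 1; Wyatt Gupta has 2. The largest is 3, held by Celine Jones.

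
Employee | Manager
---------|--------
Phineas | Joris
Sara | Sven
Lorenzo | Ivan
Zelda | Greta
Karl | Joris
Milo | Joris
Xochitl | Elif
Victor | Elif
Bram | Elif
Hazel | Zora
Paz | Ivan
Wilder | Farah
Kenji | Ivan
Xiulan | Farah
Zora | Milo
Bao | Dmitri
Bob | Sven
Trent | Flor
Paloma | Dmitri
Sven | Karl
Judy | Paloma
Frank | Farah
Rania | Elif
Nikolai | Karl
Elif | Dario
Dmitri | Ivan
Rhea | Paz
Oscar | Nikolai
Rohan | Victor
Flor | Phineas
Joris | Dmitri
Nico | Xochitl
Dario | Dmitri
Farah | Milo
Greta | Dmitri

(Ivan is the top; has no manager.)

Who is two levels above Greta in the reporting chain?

Ivan

Greta reports to Dmitri, and Dmitri reports to Ivan. So Greta's skip-level manager is Ivan.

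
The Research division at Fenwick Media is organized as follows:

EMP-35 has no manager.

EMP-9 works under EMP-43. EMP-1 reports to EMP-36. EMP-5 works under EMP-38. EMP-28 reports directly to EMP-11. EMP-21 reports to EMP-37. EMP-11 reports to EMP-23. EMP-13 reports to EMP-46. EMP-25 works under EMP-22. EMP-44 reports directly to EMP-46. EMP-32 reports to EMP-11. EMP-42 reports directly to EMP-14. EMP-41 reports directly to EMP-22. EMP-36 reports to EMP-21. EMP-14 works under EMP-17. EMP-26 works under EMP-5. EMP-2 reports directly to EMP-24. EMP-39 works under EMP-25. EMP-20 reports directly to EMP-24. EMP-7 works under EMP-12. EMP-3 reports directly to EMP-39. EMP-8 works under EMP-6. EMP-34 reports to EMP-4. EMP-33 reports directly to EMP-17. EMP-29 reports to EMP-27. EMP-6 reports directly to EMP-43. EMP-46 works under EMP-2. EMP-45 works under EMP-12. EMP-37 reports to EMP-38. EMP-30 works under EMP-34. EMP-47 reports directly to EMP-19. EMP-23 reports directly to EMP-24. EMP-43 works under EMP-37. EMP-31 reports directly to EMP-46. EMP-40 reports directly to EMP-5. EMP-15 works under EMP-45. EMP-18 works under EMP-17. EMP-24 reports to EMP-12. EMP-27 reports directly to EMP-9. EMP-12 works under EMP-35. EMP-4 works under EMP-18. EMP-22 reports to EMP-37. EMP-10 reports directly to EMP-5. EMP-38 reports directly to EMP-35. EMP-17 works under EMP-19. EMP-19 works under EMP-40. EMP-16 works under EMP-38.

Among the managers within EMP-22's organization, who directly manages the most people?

EMP-22

Direct-report counts within EMP-22's organization: EMP-22 has 2; EMP-25 has 1; EMP-39 has 1. The largest is 2, held by EMP-22.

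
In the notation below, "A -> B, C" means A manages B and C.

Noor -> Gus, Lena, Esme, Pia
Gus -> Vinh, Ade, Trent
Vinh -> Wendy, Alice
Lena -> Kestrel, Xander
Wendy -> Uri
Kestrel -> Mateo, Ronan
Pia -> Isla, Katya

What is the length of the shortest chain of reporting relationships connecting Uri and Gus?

3

Uri is in Gus's organization: the chain from Uri up to Gus is Uri → Wendy → Vinh → Gus, which is 3 links.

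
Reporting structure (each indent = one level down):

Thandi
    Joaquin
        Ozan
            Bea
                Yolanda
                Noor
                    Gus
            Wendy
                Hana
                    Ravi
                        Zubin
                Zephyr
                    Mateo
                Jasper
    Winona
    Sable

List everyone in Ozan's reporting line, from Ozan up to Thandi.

Ozan -> Joaquin -> Thandi

Ozan reports to Joaquin. Joaquin reports to Thandi. Thandi is at the top.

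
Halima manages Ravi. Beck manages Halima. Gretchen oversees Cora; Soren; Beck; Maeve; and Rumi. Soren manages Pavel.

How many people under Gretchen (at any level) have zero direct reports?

The people in Gretchen's organization with no one reporting to them are Rumi, Maeve, Ravi, Pavel, Cora. That is 5.

5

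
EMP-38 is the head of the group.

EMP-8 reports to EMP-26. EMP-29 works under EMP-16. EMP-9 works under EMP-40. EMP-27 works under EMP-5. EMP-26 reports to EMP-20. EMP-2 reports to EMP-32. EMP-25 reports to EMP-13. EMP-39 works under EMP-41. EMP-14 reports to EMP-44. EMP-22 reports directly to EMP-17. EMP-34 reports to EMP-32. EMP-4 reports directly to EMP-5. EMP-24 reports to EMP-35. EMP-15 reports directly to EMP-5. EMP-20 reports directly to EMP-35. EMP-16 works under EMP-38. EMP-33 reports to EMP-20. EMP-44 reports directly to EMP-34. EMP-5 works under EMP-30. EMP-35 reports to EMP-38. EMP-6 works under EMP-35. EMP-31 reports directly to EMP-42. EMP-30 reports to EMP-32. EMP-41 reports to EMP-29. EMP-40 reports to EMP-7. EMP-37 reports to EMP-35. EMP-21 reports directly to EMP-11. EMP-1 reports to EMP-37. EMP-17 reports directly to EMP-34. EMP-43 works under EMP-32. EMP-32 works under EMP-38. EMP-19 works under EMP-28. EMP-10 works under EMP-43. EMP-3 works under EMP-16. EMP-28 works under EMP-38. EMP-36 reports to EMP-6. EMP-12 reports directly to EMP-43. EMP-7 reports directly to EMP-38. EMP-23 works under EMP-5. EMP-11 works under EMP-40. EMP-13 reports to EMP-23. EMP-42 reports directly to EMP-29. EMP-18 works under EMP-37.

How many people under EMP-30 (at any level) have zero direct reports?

4

The people in EMP-30's organization with no one reporting to them are EMP-27, EMP-4, EMP-25, EMP-15. That is 4.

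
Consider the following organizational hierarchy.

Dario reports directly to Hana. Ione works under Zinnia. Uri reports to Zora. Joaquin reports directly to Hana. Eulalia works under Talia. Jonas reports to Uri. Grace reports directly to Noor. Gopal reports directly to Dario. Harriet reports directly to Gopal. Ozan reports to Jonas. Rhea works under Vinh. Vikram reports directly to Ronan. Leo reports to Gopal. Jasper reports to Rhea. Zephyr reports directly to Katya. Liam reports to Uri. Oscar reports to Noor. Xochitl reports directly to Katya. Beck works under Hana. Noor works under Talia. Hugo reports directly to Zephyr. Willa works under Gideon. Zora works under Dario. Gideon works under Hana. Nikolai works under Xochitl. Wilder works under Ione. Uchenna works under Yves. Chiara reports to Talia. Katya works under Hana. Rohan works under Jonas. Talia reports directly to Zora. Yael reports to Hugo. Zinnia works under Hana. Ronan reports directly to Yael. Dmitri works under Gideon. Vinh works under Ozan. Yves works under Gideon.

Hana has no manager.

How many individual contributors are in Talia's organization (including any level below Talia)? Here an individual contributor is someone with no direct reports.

4

The people in Talia's organization with no one reporting to them are Chiara, Eulalia, Grace, Oscar. That is 4.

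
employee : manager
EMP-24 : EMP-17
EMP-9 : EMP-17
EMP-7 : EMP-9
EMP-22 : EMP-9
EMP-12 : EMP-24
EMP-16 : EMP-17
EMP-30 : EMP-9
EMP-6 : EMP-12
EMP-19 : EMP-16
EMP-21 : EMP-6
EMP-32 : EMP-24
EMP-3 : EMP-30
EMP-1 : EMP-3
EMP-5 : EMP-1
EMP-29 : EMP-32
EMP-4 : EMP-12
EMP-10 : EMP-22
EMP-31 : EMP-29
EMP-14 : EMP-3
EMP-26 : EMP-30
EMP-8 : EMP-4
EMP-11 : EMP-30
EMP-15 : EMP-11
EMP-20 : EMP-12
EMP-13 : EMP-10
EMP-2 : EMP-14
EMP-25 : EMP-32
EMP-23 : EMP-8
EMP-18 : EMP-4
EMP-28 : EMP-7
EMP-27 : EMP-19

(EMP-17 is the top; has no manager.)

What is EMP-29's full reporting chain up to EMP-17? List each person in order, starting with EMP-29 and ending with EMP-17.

EMP-29 reports to EMP-32. EMP-32 reports to EMP-24. EMP-24 reports to EMP-17. EMP-17 is at the top.

EMP-29 -> EMP-32 -> EMP-24 -> EMP-17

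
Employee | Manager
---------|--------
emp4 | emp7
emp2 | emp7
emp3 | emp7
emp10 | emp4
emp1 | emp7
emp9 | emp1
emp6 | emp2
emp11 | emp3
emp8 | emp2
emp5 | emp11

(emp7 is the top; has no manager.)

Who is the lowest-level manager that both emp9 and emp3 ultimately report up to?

emp7

emp9's chain of managers is emp1, emp7. emp3's chain of managers is emp7. The first manager that appears in both chains is emp7.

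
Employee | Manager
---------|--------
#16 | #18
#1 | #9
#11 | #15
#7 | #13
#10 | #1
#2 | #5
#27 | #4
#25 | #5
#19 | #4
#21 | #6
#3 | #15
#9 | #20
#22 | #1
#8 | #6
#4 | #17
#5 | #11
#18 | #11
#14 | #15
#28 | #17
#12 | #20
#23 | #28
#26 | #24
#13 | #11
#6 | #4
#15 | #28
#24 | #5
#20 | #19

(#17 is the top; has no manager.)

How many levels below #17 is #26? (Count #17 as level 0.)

Chain from #26 up to #17: #26 → #24 → #5 → #11 → #15 → #28 → #17. That is 6 steps up, so #26 is 6 levels below #17.

6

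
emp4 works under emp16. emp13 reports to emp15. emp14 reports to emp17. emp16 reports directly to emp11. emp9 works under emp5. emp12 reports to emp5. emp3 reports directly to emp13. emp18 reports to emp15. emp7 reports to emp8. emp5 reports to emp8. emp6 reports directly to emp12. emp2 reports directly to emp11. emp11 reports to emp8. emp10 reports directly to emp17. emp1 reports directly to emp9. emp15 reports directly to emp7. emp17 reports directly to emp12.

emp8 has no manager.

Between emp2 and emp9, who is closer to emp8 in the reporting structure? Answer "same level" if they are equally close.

same level

Both emp2 and emp9 are 2 levels below emp8.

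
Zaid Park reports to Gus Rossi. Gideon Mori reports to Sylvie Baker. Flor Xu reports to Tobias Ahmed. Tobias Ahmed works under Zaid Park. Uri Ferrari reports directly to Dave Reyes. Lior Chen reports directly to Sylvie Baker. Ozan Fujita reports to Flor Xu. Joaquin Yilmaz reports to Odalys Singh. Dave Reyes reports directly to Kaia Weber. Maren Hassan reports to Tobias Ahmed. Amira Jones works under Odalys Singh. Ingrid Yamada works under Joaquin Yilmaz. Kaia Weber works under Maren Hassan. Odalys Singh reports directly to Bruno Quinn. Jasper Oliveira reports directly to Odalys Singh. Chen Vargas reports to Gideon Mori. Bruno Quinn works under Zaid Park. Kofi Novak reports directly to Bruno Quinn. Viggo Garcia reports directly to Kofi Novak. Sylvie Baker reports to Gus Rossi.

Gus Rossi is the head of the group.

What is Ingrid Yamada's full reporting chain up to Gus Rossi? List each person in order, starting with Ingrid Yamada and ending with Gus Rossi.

Ingrid Yamada reports to Joaquin Yilmaz. Joaquin Yilmaz reports to Odalys Singh. Odalys Singh reports to Bruno Quinn. Bruno Quinn reports to Zaid Park. Zaid Park reports to Gus Rossi. Gus Rossi is at the top.

Ingrid Yamada -> Joaquin Yilmaz -> Odalys Singh -> Bruno Quinn -> Zaid Park -> Gus Rossi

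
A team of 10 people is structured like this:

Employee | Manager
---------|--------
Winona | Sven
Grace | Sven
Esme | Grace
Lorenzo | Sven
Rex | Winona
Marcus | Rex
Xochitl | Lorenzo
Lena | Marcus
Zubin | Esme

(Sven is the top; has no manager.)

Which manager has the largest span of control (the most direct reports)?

Sven

Direct-report counts: Sven has 3; Lorenzo has 1; Grace has 1; Esme has 1; Winona has 1; Rex has 1; Marcus has 1. The largest is 3, held by Sven.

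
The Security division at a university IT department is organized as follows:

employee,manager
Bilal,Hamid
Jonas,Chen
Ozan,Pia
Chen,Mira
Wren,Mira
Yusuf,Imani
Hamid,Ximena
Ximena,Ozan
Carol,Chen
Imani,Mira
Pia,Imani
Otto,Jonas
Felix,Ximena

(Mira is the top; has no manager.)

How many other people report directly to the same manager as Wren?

Wren reports to Mira. Mira's other direct reports are Chen, Imani — 2 peers.

2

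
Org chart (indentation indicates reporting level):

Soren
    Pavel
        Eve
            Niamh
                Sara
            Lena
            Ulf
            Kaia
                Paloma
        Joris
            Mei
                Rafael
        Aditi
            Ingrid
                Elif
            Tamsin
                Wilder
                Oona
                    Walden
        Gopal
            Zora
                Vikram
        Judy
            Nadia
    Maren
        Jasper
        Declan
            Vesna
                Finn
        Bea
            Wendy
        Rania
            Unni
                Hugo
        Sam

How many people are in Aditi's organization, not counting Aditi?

6

Aditi directly manages Ingrid, Tamsin. Under Ingrid: Elif (1). Under Tamsin: Oona, Walden, Wilder (3). So Aditi's organization is 2 direct reports plus everyone under them: 2 + 4 = 6.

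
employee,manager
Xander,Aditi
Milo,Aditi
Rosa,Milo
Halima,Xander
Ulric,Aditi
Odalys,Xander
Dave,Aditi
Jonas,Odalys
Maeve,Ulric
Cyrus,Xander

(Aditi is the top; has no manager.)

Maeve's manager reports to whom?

Maeve reports to Ulric, and Ulric reports to Aditi. So Maeve's skip-level manager is Aditi.

Aditi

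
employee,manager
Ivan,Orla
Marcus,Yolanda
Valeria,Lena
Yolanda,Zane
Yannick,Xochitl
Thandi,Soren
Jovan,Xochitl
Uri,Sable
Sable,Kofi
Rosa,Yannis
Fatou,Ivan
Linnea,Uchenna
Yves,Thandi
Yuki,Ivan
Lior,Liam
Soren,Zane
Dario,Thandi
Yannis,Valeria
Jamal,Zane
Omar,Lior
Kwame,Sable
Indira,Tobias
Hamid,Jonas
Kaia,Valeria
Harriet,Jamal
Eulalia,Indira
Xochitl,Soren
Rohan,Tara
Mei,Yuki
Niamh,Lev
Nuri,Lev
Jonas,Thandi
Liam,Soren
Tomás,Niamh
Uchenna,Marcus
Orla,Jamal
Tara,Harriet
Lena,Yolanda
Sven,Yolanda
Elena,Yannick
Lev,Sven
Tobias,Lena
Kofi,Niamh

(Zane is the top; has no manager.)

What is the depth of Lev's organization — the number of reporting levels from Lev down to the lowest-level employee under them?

The longest chain under Lev runs Lev → Niamh → Kofi → Sable → Kwame, which is 4 levels below Lev.

4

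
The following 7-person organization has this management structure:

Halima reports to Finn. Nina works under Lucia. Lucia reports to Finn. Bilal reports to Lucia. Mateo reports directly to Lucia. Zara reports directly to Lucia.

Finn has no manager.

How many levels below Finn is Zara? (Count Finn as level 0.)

2

Chain from Zara up to Finn: Zara → Lucia → Finn. That is 2 steps up, so Zara is 2 levels below Finn.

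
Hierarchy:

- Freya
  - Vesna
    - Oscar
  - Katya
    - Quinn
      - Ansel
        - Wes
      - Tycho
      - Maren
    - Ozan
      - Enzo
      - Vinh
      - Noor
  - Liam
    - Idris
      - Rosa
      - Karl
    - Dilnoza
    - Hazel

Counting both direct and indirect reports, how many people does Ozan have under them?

Ozan directly manages Enzo, Vinh, Noor. Enzo has no reports. Vinh has no reports. Noor has no reports. So Ozan's organization is 3 direct reports plus everyone under them: 1 + 1 + 1 = 3.

3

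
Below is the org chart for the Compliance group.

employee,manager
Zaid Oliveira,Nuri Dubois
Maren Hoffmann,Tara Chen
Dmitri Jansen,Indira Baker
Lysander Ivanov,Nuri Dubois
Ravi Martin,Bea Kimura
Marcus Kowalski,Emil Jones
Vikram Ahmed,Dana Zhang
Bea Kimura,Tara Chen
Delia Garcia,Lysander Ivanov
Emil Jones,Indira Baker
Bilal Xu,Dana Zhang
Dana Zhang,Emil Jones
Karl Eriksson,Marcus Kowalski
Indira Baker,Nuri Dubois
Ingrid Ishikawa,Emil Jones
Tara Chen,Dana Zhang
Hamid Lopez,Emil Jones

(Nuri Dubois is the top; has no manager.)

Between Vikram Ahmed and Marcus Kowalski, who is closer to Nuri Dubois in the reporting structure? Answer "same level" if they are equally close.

Vikram Ahmed is 4 levels below Nuri Dubois; Marcus Kowalski is 3. Marcus Kowalski is higher.

Marcus Kowalski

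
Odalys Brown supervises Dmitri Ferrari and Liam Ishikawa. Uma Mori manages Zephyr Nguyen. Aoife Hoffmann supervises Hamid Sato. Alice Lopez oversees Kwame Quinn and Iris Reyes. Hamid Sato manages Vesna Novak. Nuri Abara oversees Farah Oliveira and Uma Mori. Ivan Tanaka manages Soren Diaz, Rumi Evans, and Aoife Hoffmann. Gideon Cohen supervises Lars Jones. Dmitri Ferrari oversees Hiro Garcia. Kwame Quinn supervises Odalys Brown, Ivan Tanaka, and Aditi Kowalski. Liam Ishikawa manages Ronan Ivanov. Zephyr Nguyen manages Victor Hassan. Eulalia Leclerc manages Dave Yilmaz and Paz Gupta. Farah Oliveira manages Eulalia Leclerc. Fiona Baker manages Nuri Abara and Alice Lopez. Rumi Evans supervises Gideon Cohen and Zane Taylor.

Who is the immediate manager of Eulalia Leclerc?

Farah Oliveira

Eulalia Leclerc reports directly to Farah Oliveira.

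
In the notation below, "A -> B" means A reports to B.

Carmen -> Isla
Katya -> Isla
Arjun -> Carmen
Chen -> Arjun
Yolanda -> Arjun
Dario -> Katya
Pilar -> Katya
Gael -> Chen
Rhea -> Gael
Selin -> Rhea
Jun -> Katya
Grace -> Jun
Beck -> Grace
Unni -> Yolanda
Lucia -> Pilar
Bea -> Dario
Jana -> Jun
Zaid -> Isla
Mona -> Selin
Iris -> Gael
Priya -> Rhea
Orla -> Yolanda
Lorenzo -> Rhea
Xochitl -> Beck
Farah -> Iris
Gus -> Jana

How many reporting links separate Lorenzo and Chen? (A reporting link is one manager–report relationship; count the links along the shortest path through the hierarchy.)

3

Lorenzo is in Chen's organization: the chain from Lorenzo up to Chen is Lorenzo → Rhea → Gael → Chen, which is 3 links.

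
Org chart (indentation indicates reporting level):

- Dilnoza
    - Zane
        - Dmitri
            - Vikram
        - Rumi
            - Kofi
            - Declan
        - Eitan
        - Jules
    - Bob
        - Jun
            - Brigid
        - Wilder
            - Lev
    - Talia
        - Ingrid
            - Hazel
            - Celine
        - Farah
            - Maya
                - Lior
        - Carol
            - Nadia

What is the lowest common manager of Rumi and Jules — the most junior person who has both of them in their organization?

Zane

Rumi's chain of managers is Zane, Dilnoza. Jules's chain of managers is Zane, Dilnoza. The first manager that appears in both chains is Zane.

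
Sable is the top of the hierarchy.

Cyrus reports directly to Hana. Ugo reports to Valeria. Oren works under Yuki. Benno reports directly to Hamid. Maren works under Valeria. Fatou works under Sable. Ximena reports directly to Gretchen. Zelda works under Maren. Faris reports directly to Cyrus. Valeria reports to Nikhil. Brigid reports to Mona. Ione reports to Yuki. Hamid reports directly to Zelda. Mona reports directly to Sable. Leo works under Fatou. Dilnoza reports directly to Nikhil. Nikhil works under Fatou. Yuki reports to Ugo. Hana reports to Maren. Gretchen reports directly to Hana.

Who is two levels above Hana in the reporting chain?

Valeria

Hana reports to Maren, and Maren reports to Valeria. So Hana's skip-level manager is Valeria.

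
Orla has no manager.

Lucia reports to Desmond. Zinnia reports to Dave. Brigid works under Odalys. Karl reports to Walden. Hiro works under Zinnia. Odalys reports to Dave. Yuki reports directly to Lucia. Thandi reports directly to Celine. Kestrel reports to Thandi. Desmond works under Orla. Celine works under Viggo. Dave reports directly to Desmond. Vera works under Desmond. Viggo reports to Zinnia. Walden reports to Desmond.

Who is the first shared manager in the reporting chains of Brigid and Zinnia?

Brigid's chain of managers is Odalys, Dave, Desmond, Orla. Zinnia's chain of managers is Dave, Desmond, Orla. The first manager that appears in both chains is Dave.

Dave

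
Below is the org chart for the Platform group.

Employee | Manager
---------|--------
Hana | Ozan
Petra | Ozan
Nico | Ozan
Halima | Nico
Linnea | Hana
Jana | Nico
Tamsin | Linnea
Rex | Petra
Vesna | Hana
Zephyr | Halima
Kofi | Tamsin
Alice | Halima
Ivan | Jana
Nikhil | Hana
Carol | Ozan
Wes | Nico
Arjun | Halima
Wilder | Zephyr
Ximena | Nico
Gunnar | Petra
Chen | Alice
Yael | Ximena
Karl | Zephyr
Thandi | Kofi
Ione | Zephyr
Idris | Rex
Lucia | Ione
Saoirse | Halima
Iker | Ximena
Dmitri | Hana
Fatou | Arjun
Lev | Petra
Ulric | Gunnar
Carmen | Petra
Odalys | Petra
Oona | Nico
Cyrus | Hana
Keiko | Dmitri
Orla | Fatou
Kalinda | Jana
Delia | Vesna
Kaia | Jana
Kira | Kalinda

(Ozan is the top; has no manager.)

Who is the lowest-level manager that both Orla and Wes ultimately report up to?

Nico

Orla's chain of managers is Fatou, Arjun, Halima, Nico, Ozan. Wes's chain of managers is Nico, Ozan. The first manager that appears in both chains is Nico.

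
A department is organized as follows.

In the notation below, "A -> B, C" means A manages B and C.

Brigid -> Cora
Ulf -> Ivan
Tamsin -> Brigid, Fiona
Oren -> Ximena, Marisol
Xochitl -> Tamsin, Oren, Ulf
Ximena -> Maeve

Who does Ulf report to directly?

Ulf reports directly to Xochitl.

Xochitl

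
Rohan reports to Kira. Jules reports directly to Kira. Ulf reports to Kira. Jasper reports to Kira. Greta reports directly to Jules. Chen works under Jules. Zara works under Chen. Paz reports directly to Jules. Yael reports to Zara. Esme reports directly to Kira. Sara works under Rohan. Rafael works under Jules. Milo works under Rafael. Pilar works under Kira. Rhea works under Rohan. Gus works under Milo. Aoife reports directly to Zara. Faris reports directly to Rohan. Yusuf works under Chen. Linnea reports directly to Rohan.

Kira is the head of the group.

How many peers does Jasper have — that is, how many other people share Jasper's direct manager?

5

Jasper reports to Kira. Kira's other direct reports are Rohan, Jules, Ulf, Esme, Pilar — 5 peers.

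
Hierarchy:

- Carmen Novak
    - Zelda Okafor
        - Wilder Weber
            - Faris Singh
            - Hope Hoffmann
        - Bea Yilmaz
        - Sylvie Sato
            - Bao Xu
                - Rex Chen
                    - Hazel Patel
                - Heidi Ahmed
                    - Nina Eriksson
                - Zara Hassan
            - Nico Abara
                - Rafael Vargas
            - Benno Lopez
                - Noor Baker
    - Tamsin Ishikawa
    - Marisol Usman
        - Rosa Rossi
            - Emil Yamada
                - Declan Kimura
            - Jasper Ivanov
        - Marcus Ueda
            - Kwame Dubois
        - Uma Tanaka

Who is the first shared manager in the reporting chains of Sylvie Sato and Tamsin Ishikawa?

Carmen Novak

Sylvie Sato's chain of managers is Zelda Okafor, Carmen Novak. Tamsin Ishikawa's chain of managers is Carmen Novak. The first manager that appears in both chains is Carmen Novak.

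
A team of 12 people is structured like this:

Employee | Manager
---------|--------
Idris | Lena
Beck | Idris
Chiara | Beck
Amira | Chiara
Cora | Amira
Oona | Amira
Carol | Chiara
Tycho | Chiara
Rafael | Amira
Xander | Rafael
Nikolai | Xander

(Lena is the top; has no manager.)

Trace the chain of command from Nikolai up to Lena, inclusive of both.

Nikolai -> Xander -> Rafael -> Amira -> Chiara -> Beck -> Idris -> Lena

Nikolai reports to Xander. Xander reports to Rafael. Rafael reports to Amira. Amira reports to Chiara. Chiara reports to Beck. Beck reports to Idris. Idris reports to Lena. Lena is at the top.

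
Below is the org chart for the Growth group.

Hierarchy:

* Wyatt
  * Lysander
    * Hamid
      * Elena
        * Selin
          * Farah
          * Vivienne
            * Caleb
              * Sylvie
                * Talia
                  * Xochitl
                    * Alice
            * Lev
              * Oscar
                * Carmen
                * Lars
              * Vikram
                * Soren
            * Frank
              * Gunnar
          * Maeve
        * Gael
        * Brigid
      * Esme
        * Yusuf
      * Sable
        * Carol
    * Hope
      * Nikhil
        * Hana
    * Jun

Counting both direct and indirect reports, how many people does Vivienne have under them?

Vivienne directly manages Caleb, Lev, Frank. Under Caleb: Sylvie, Talia, Xochitl, Alice (4). Under Lev: Vikram, Soren, Oscar, Lars, Carmen (5). Under Frank: Gunnar (1). So Vivienne's organization is 3 direct reports plus everyone under them: 5 + 6 + 2 = 13.

13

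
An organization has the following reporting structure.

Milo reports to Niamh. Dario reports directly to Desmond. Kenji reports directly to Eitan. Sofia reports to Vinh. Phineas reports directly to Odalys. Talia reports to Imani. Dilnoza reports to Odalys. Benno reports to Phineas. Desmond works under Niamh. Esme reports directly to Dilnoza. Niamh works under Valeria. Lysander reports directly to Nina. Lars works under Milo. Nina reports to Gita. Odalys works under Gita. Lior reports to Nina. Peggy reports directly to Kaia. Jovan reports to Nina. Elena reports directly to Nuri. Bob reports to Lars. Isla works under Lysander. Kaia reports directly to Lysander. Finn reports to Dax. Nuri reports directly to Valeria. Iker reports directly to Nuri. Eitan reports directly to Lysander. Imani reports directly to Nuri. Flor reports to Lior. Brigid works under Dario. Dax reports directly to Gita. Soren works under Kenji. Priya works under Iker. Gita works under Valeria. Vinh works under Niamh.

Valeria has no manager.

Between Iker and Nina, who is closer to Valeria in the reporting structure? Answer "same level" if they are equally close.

Both Iker and Nina are 2 levels below Valeria.

same level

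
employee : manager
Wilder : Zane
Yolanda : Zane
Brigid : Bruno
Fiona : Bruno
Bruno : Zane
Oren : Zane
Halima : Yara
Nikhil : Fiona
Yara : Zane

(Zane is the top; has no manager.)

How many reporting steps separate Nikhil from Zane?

3

Chain from Nikhil up to Zane: Nikhil → Fiona → Bruno → Zane. That is 3 steps up, so Nikhil is 3 levels below Zane.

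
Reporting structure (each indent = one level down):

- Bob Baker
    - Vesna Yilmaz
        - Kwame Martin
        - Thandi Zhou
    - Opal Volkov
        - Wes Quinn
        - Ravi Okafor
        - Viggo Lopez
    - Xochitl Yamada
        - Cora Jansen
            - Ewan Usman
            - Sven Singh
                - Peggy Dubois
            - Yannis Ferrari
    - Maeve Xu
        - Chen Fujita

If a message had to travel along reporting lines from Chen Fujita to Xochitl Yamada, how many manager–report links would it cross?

3

Chen Fujita is 2 levels below Bob Baker, and Xochitl Yamada is 1 level below Bob Baker (their lowest common manager). The shortest path runs up from Chen Fujita to Bob Baker and back down to Xochitl Yamada: 2 + 1 = 3 links.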